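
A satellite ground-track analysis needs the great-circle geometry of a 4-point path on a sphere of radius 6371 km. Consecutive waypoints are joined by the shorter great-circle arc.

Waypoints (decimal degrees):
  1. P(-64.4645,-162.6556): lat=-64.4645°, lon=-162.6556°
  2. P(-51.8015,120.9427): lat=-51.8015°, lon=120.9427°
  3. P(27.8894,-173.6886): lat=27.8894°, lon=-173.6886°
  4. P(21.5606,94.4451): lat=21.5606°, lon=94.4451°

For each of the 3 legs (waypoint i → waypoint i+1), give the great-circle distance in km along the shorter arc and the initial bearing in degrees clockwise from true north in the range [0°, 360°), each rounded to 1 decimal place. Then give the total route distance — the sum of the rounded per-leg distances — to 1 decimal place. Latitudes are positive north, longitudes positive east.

Leg 1: dist=4390.6 km, bearing=250.9°
Leg 2: dist=10901.2 km, bearing=54.2°
Leg 3: dist=9079.7 km, bearing=290.0°
Total: 24371.5 km

Leg 1: φ1=-1.1251178, φ2=-0.9041067, Δφ=0.2210110, Δλ=4.9497241 rad; a=sin²(Δφ/2)+cosφ1·cosφ2·sin²(Δλ/2)=0.1141092332; c=2·atan2(√a, √(1-a))=0.689158271; dist=6371·c=4390.627 ≈ 4390.6 km; running total=4390.6 km
Leg 1 bearing: y=sinΔλ·cosφ2=-0.60105316, x=cosφ1·sinφ2-sinφ1·cosφ2·cosΔλ=-0.20757737; θ=atan2(y, x)=-109.0527° <0 so +360° → 250.9473° ≈ 250.9°
Leg 2: φ1=-0.9041067, φ2=0.4867619, Δφ=1.3908686, Δλ=-5.1422863 rad; a=sin²(Δφ/2)+cosφ1·cosφ2·sin²(Δλ/2)=0.5699048227; c=2·atan2(√a, √(1-a))=1.711065496; dist=6371·c=10901.198 ≈ 10901.2 km; running total=15291.8 km
Leg 2 bearing: y=sinΔλ·cosφ2=0.80342920, x=cosφ1·sinφ2-sinφ1·cosφ2·cosΔλ=0.57875278; θ=atan2(y, x)=54.2328° ≈ 54.2°
Leg 3: φ1=0.4867619, φ2=0.3763035, Δφ=-0.1104584, Δλ=4.6798159 rad; a=sin²(Δφ/2)+cosφ1·cosφ2·sin²(Δλ/2)=0.4274367346; c=2·atan2(√a, √(1-a))=1.425155471; dist=6371·c=9079.666 ≈ 9079.7 km; running total=24371.5 km
Leg 3 bearing: y=sinΔλ·cosφ2=-0.92953607, x=cosφ1·sinφ2-sinφ1·cosφ2·cosΔλ=0.33897048; θ=atan2(y, x)=-69.9648° <0 so +360° → 290.0352° ≈ 290.0°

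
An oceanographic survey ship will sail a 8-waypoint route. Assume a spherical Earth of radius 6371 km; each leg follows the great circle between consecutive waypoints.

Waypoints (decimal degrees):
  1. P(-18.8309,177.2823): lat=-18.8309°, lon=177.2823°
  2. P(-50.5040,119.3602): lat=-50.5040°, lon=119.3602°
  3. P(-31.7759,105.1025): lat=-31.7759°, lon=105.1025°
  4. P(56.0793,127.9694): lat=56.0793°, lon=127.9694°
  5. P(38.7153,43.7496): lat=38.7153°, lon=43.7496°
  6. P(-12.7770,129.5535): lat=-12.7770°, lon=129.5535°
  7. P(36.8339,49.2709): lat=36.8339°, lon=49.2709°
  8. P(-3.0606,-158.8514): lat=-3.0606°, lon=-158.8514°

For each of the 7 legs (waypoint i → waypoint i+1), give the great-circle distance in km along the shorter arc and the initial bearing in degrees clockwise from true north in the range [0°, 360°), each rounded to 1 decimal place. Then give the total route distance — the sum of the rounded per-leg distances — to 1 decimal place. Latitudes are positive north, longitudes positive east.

Leg 1: φ1=-0.3286612, φ2=-0.8814611, Δφ=-0.5527999, Δλ=-1.0109314 rad; a=sin²(Δφ/2)+cosφ1·cosφ2·sin²(Δλ/2)=0.2156141581; c=2·atan2(√a, √(1-a))=0.965784646; dist=6371·c=6153.014 ≈ 6153.0 km; running total=6153.0 km
Leg 1 bearing: y=sinΔλ·cosφ2=-0.53892049, x=cosφ1·sinφ2-sinφ1·cosφ2·cosΔλ=-0.62134006; θ=atan2(y, x)=-139.0632° <0 so +360° → 220.9368° ≈ 220.9°
Leg 2: φ1=-0.8814611, φ2=-0.5545941, Δφ=0.3268670, Δλ=-0.2488438 rad; a=sin²(Δφ/2)+cosφ1·cosφ2·sin²(Δλ/2)=0.0348008056; c=2·atan2(√a, √(1-a))=0.375298116; dist=6371·c=2391.024 ≈ 2391.0 km; running total=8544.0 km
Leg 2 bearing: y=sinΔλ·cosφ2=-0.20936916, x=cosφ1·sinφ2-sinφ1·cosφ2·cosΔλ=0.30087106; θ=atan2(y, x)=-34.8332° <0 so +360° → 325.1668° ≈ 325.2°
Leg 3: φ1=-0.5545941, φ2=0.9787684, Δφ=1.5333625, Δλ=0.3991027 rad; a=sin²(Δφ/2)+cosφ1·cosφ2·sin²(Δλ/2)=0.4999290735; c=2·atan2(√a, √(1-a))=1.570654474; dist=6371·c=10006.640 ≈ 10006.6 km; running total=18550.6 km
Leg 3 bearing: y=sinΔλ·cosφ2=0.21685164, x=cosφ1·sinφ2-sinφ1·cosφ2·cosΔλ=0.97620456; θ=atan2(y, x)=12.5242° ≈ 12.5°
Leg 4: φ1=0.9787684, φ2=0.6757095, Δφ=-0.3030590, Δλ=-1.4699128 rad; a=sin²(Δφ/2)+cosφ1·cosφ2·sin²(Δλ/2)=0.2185707918; c=2·atan2(√a, √(1-a))=0.972956346; dist=6371·c=6198.705 ≈ 6198.7 km; running total=24749.3 km
Leg 4 bearing: y=sinΔλ·cosφ2=-0.77629622, x=cosφ1·sinφ2-sinφ1·cosφ2·cosΔλ=0.28382138; θ=atan2(y, x)=-69.9171° <0 so +360° → 290.0829° ≈ 290.1°
Leg 5: φ1=0.6757095, φ2=-0.2230007, Δφ=-0.8987102, Δλ=1.4975606 rad; a=sin²(Δφ/2)+cosφ1·cosφ2·sin²(Δλ/2)=0.5413222394; c=2·atan2(√a, √(1-a))=1.653535174; dist=6371·c=10534.673 ≈ 10534.7 km; running total=35284.0 km
Leg 5 bearing: y=sinΔλ·cosφ2=0.97262405, x=cosφ1·sinφ2-sinφ1·cosφ2·cosΔλ=-0.21719198; θ=atan2(y, x)=102.5879° ≈ 102.6°
Leg 6: φ1=-0.2230007, φ2=0.6428728, Δφ=0.8658735, Δλ=-1.4011957 rad; a=sin²(Δφ/2)+cosφ1·cosφ2·sin²(Δλ/2)=0.5004168208; c=2·atan2(√a, √(1-a))=1.571629969; dist=6371·c=10012.855 ≈ 10012.9 km; running total=45296.9 km
Leg 6 bearing: y=sinΔλ·cosφ2=-0.78889321, x=cosφ1·sinφ2-sinφ1·cosφ2·cosΔλ=0.61452975; θ=atan2(y, x)=-52.0822° <0 so +360° → 307.9178° ≈ 307.9°
Leg 7: φ1=0.6428728, φ2=-0.0534175, Δφ=-0.6962904, Δλ=-3.6324194 rad; a=sin²(Δφ/2)+cosφ1·cosφ2·sin²(Δλ/2)=0.8684443448; c=2·atan2(√a, √(1-a))=2.399252631; dist=6371·c=15285.639 ≈ 15285.6 km; running total=60582.5 km
Leg 7 bearing: y=sinΔλ·cosφ2=0.47068285, x=cosφ1·sinφ2-sinφ1·cosφ2·cosΔλ=0.48523470; θ=atan2(y, x)=44.1279° ≈ 44.1°

Leg 1: dist=6153.0 km, bearing=220.9°
Leg 2: dist=2391.0 km, bearing=325.2°
Leg 3: dist=10006.6 km, bearing=12.5°
Leg 4: dist=6198.7 km, bearing=290.1°
Leg 5: dist=10534.7 km, bearing=102.6°
Leg 6: dist=10012.9 km, bearing=307.9°
Leg 7: dist=15285.6 km, bearing=44.1°
Total: 60582.5 km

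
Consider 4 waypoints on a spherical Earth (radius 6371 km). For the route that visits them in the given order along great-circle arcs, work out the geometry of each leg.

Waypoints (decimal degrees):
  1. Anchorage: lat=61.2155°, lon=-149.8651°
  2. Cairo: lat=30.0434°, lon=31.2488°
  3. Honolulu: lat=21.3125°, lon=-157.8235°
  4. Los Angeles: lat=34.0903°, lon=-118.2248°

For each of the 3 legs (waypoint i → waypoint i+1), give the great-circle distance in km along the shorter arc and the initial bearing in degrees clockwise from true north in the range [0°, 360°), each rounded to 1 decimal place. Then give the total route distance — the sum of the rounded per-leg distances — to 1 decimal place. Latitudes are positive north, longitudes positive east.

Leg 1: φ1=1.0684120, φ2=0.5243562, Δφ=-0.5440558, Δλ=3.1610339 rad; a=sin²(Δφ/2)+cosφ1·cosφ2·sin²(Δλ/2)=0.4889755245; c=2·atan2(√a, √(1-a))=1.548745589; dist=6371·c=9867.058 ≈ 9867.1 km; running total=9867.1 km
Leg 1 bearing: y=sinΔλ·cosφ2=-0.01682816, x=cosφ1·sinφ2-sinφ1·cosφ2·cosΔλ=0.99961525; θ=atan2(y, x)=-0.9645° <0 so +360° → 359.0355° ≈ 359.0°
Leg 2: φ1=0.5243562, φ2=0.3719733, Δφ=-0.1523830, Δλ=-3.2999342 rad; a=sin²(Δφ/2)+cosφ1·cosφ2·sin²(Δλ/2)=0.8071962091; c=2·atan2(√a, √(1-a))=2.232411997; dist=6371·c=14222.697 ≈ 14222.7 km; running total=24089.8 km
Leg 2 bearing: y=sinΔλ·cosφ2=0.14689720, x=cosφ1·sinφ2-sinφ1·cosφ2·cosΔλ=0.77520524; θ=atan2(y, x)=10.7300° ≈ 10.7°
Leg 3: φ1=0.3719733, φ2=0.5949880, Δφ=0.2230147, Δλ=0.6911277 rad; a=sin²(Δφ/2)+cosφ1·cosφ2·sin²(Δλ/2)=0.1009035930; c=2·atan2(√a, √(1-a))=0.646507066; dist=6371·c=4118.897 ≈ 4118.9 km; running total=28208.7 km
Leg 3 bearing: y=sinΔλ·cosφ2=0.52787154, x=cosφ1·sinφ2-sinφ1·cosφ2·cosΔλ=0.29024106; θ=atan2(y, x)=61.1966° ≈ 61.2°

Leg 1: dist=9867.1 km, bearing=359.0°
Leg 2: dist=14222.7 km, bearing=10.7°
Leg 3: dist=4118.9 km, bearing=61.2°
Total: 28208.7 km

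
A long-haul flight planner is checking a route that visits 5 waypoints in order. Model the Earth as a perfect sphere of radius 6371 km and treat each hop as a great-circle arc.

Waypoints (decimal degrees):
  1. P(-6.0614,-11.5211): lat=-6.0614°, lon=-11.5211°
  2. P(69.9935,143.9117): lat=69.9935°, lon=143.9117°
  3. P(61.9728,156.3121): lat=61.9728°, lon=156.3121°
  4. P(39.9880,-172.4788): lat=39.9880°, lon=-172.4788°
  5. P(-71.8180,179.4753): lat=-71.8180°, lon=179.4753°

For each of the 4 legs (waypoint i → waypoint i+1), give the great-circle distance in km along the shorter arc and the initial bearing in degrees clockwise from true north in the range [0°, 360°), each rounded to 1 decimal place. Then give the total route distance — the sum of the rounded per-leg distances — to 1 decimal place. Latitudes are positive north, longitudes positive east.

Leg 1: φ1=-0.1057914, φ2=1.2216170, Δφ=1.3274084, Δλ=2.7128141 rad; a=sin²(Δφ/2)+cosφ1·cosφ2·sin²(Δλ/2)=0.7043189284; c=2·atan2(√a, √(1-a))=1.991757451; dist=6371·c=12689.487 ≈ 12689.5 km; running total=12689.5 km
Leg 1 bearing: y=sinΔλ·cosφ2=0.14224269, x=cosφ1·sinφ2-sinφ1·cosφ2·cosΔλ=0.90154430; θ=atan2(y, x)=8.9660° ≈ 9.0°
Leg 2: φ1=1.2216170, φ2=1.0816294, Δφ=-0.1399876, Δλ=0.2164278 rad; a=sin²(Δφ/2)+cosφ1·cosφ2·sin²(Δλ/2)=0.0067663664; c=2·atan2(√a, √(1-a))=0.164701949; dist=6371·c=1049.316 ≈ 1049.3 km; running total=13738.8 km
Leg 2 bearing: y=sinΔλ·cosφ2=0.10090533, x=cosφ1·sinφ2-sinφ1·cosφ2·cosΔλ=-0.12923020; θ=atan2(y, x)=142.0166° ≈ 142.0°
Leg 3: φ1=1.0816294, φ2=0.6979223, Δφ=-0.3837071, Δλ=-5.7384838 rad; a=sin²(Δφ/2)+cosφ1·cosφ2·sin²(Δλ/2)=0.0624091194; c=2·atan2(√a, √(1-a))=0.504984938; dist=6371·c=3217.259 ≈ 3217.3 km; running total=16956.1 km
Leg 3 bearing: y=sinΔλ·cosφ2=0.39700553, x=cosφ1·sinφ2-sinφ1·cosφ2·cosΔλ=-0.27648417; θ=atan2(y, x)=124.8543° ≈ 124.9°
Leg 4: φ1=0.6979223, φ2=-1.2534606, Δφ=-1.9513828, Δλ=6.1427579 rad; a=sin²(Δφ/2)+cosφ1·cosφ2·sin²(Δλ/2)=0.6869092323; c=2·atan2(√a, √(1-a))=1.953918884; dist=6371·c=12448.417 ≈ 12448.4 km; running total=29404.5 km
Leg 4 bearing: y=sinΔλ·cosφ2=-0.04367461, x=cosφ1·sinφ2-sinφ1·cosφ2·cosΔλ=-0.92647303; θ=atan2(y, x)=-177.3010° <0 so +360° → 182.6990° ≈ 182.7°

Leg 1: dist=12689.5 km, bearing=9.0°
Leg 2: dist=1049.3 km, bearing=142.0°
Leg 3: dist=3217.3 km, bearing=124.9°
Leg 4: dist=12448.4 km, bearing=182.7°
Total: 29404.5 km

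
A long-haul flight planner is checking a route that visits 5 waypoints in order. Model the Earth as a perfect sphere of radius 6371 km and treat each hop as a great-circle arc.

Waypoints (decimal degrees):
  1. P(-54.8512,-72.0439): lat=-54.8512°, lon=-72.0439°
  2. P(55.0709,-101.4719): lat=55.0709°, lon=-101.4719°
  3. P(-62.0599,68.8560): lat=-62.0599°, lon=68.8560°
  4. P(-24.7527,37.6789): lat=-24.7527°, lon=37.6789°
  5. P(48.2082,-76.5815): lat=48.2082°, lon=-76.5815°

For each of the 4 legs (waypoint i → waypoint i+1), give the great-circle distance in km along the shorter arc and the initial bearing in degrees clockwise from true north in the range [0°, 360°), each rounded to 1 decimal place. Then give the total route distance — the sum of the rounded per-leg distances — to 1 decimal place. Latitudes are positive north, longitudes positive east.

Leg 1: dist=12513.5 km, bearing=342.3°
Leg 2: dist=19058.8 km, bearing=148.2°
Leg 3: dist=4757.1 km, bearing=316.2°
Leg 4: dist=13800.8 km, bearing=312.8°
Total: 50130.2 km

Leg 1: φ1=-0.9573340, φ2=0.9611685, Δφ=1.9185026, Δλ=-0.5136155 rad; a=sin²(Δφ/2)+cosφ1·cosφ2·sin²(Δλ/2)=0.6916362490; c=2·atan2(√a, √(1-a))=1.964133093; dist=6371·c=12513.492 ≈ 12513.5 km; running total=12513.5 km
Leg 1 bearing: y=sinΔλ·cosφ2=-0.28131674, x=cosφ1·sinφ2-sinφ1·cosφ2·cosΔλ=0.87975172; θ=atan2(y, x)=-17.7326° <0 so +360° → 342.2674° ≈ 342.3°
Leg 2: φ1=0.9611685, φ2=-1.0831496, Δφ=-2.0443181, Δλ=2.9727827 rad; a=sin²(Δφ/2)+cosφ1·cosφ2·sin²(Δλ/2)=0.9943780678; c=2·atan2(√a, √(1-a))=2.991492696; dist=6371·c=19058.800 ≈ 19058.8 km; running total=31572.3 km
Leg 2 bearing: y=sinΔλ·cosφ2=0.07872049, x=cosφ1·sinφ2-sinφ1·cosφ2·cosΔλ=-0.12713925; θ=atan2(y, x)=148.2356° ≈ 148.2°
Leg 3: φ1=-1.0831496, φ2=-0.4320161, Δφ=0.6511335, Δλ=-0.5441430 rad; a=sin²(Δφ/2)+cosφ1·cosφ2·sin²(Δλ/2)=0.1330285306; c=2·atan2(√a, √(1-a))=0.746687265; dist=6371·c=4757.145 ≈ 4757.1 km; running total=36329.4 km
Leg 3 bearing: y=sinΔλ·cosφ2=-0.47012197, x=cosφ1·sinφ2-sinφ1·cosφ2·cosΔλ=0.49021739; θ=atan2(y, x)=-43.8012° <0 so +360° → 316.1988° ≈ 316.2°
Leg 4: φ1=-0.4320161, φ2=0.8413918, Δφ=1.2734079, Δλ=-1.9942202 rad; a=sin²(Δφ/2)+cosφ1·cosφ2·sin²(Δλ/2)=0.7804192723; c=2·atan2(√a, √(1-a))=2.166194606; dist=6371·c=13800.826 ≈ 13800.8 km; running total=50130.2 km
Leg 4 bearing: y=sinΔλ·cosφ2=-0.60757203, x=cosφ1·sinφ2-sinφ1·cosφ2·cosΔλ=0.56242009; θ=atan2(y, x)=-47.2100° <0 so +360° → 312.7900° ≈ 312.8°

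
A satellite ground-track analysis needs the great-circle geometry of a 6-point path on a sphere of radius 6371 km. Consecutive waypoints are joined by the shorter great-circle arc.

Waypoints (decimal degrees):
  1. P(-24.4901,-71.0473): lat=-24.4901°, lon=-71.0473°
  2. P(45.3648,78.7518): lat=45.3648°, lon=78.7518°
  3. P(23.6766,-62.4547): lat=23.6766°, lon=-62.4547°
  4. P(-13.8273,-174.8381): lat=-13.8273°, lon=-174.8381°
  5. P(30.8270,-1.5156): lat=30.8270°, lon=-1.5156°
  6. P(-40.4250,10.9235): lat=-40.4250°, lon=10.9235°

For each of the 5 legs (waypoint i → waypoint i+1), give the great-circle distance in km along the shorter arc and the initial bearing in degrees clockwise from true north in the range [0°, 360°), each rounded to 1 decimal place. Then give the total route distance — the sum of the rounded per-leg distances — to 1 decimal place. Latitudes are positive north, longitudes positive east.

Leg 1: φ1=-0.4274329, φ2=0.7917651, Δφ=1.2191980, Δλ=2.6144875 rad; a=sin²(Δφ/2)+cosφ1·cosφ2·sin²(Δλ/2)=0.9237884154; c=2·atan2(√a, √(1-a))=2.582198610; dist=6371·c=16451.187 ≈ 16451.2 km; running total=16451.2 km
Leg 1 bearing: y=sinΔλ·cosφ2=0.35342650, x=cosφ1·sinφ2-sinφ1·cosφ2·cosΔλ=0.39585758; θ=atan2(y, x)=41.7589° ≈ 41.8°
Leg 2: φ1=0.7917651, φ2=0.4132346, Δφ=-0.3785305, Δλ=-2.4645184 rad; a=sin²(Δφ/2)+cosφ1·cosφ2·sin²(Δλ/2)=0.6078769071; c=2·atan2(√a, √(1-a))=1.788260087; dist=6371·c=11393.005 ≈ 11393.0 km; running total=27844.2 km
Leg 2 bearing: y=sinΔλ·cosφ2=-0.57377951, x=cosφ1·sinφ2-sinφ1·cosφ2·cosΔλ=0.79008061; θ=atan2(y, x)=-35.9882° <0 so +360° → 324.0118° ≈ 324.0°
Leg 3: φ1=0.4132346, φ2=-0.2413319, Δφ=-0.6545665, Δλ=-1.9614604 rad; a=sin²(Δφ/2)+cosφ1·cosφ2·sin²(Δλ/2)=0.7173085517; c=2·atan2(√a, √(1-a))=2.020409410; dist=6371·c=12872.028 ≈ 12872.0 km; running total=40716.2 km
Leg 3 bearing: y=sinΔλ·cosφ2=-0.89786033, x=cosφ1·sinφ2-sinφ1·cosφ2·cosΔλ=-0.07039030; θ=atan2(y, x)=-94.4827° <0 so +360° → 265.5173° ≈ 265.5°
Leg 4: φ1=-0.2413319, φ2=0.5380326, Δφ=0.7793646, Δλ=3.0250483 rad; a=sin²(Δφ/2)+cosφ1·cosφ2·sin²(Δλ/2)=0.9753249433; c=2·atan2(√a, √(1-a))=2.826120160; dist=6371·c=18005.212 ≈ 18005.2 km; running total=58721.4 km
Leg 4 bearing: y=sinΔλ·cosφ2=0.09985240, x=cosφ1·sinφ2-sinφ1·cosφ2·cosΔλ=0.29375890; θ=atan2(y, x)=18.7736° ≈ 18.8°
Leg 5: φ1=0.5380326, φ2=-0.7055494, Δφ=-1.2435820, Δλ=0.2171033 rad; a=sin²(Δφ/2)+cosφ1·cosφ2·sin²(Δλ/2)=0.3469694799; c=2·atan2(√a, √(1-a))=1.259743573; dist=6371·c=8025.826 ≈ 8025.8 km; running total=66747.2 km
Leg 5 bearing: y=sinΔλ·cosφ2=0.16397578, x=cosφ1·sinφ2-sinφ1·cosφ2·cosΔλ=-0.93778387; θ=atan2(y, x)=170.0818° ≈ 170.1°

Leg 1: dist=16451.2 km, bearing=41.8°
Leg 2: dist=11393.0 km, bearing=324.0°
Leg 3: dist=12872.0 km, bearing=265.5°
Leg 4: dist=18005.2 km, bearing=18.8°
Leg 5: dist=8025.8 km, bearing=170.1°
Total: 66747.2 km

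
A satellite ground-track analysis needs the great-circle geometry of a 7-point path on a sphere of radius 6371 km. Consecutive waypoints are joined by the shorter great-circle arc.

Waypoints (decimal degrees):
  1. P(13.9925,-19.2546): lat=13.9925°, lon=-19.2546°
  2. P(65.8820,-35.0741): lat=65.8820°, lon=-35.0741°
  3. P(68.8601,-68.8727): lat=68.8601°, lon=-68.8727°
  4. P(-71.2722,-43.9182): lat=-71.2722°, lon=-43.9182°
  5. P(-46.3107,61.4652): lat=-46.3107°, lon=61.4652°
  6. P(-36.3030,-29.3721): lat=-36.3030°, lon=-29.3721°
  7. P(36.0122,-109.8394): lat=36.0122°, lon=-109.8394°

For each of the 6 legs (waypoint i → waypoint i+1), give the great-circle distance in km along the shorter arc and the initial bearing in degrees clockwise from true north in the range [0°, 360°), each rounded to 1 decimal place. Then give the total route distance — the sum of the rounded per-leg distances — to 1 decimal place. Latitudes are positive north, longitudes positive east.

Leg 1: dist=5890.6 km, bearing=352.0°
Leg 2: dist=1463.2 km, bearing=298.2°
Leg 3: dist=15690.6 km, bearing=167.5°
Leg 4: dist=5698.3 km, bearing=121.3°
Leg 5: dist=7246.2 km, bearing=242.6°
Leg 6: dist=11552.6 km, bearing=304.7°
Total: 47541.5 km

Leg 1: φ1=0.2442152, φ2=1.1498578, Δφ=0.9056426, Δλ=-0.2761024 rad; a=sin²(Δφ/2)+cosφ1·cosφ2·sin²(Δλ/2)=0.1989184836; c=2·atan2(√a, √(1-a))=0.924588677; dist=6371·c=5890.554 ≈ 5890.6 km; running total=5890.6 km
Leg 1 bearing: y=sinΔλ·cosφ2=-0.11139220, x=cosφ1·sinφ2-sinφ1·cosφ2·cosΔλ=0.79056401; θ=atan2(y, x)=-8.0203° <0 so +360° → 351.9797° ≈ 352.0°
Leg 2: φ1=1.1498578, φ2=1.2018355, Δφ=0.0519777, Δλ=-0.5898969 rad; a=sin²(Δφ/2)+cosφ1·cosφ2·sin²(Δλ/2)=0.0131278651; c=2·atan2(√a, √(1-a))=0.229658160; dist=6371·c=1463.152 ≈ 1463.2 km; running total=7353.8 km
Leg 2 bearing: y=sinΔλ·cosφ2=-0.20061870, x=cosφ1·sinφ2-sinφ1·cosφ2·cosΔλ=0.10758362; θ=atan2(y, x)=-61.7972° <0 so +360° → 298.2028° ≈ 298.2°
Leg 3: φ1=1.2018355, φ2=-1.2439346, Δφ=-2.4457700, Δλ=0.4355382 rad; a=sin²(Δφ/2)+cosφ1·cosφ2·sin²(Δλ/2)=0.8891683887; c=2·atan2(√a, √(1-a))=2.462808688; dist=6371·c=15690.554 ≈ 15690.6 km; running total=23044.4 km
Leg 3 bearing: y=sinΔλ·cosφ2=0.13545999, x=cosφ1·sinφ2-sinφ1·cosφ2·cosΔλ=-0.61305991; θ=atan2(y, x)=167.5403° ≈ 167.5°
Leg 4: φ1=-1.2439346, φ2=-0.8082742, Δφ=0.4356604, Δλ=1.8392873 rad; a=sin²(Δφ/2)+cosφ1·cosφ2·sin²(Δλ/2)=0.1870107731; c=2·atan2(√a, √(1-a))=0.894410740; dist=6371·c=5698.291 ≈ 5698.3 km; running total=28742.7 km
Leg 4 bearing: y=sinΔλ·cosφ2=0.66599950, x=cosφ1·sinφ2-sinφ1·cosφ2·cosΔλ=-0.40570389; θ=atan2(y, x)=121.3483° ≈ 121.3°
Leg 5: φ1=-0.8082742, φ2=-0.6336069, Δφ=0.1746673, Δλ=-1.5854100 rad; a=sin²(Δφ/2)+cosφ1·cosφ2·sin²(Δλ/2)=0.2900108705; c=2·atan2(√a, √(1-a))=1.137374963; dist=6371·c=7246.216 ≈ 7246.2 km; running total=35988.9 km
Leg 5 bearing: y=sinΔλ·cosφ2=-0.80581123, x=cosφ1·sinφ2-sinφ1·cosφ2·cosΔλ=-0.41747637; θ=atan2(y, x)=-117.3879° <0 so +360° → 242.6121° ≈ 242.6°
Leg 6: φ1=-0.6336069, φ2=0.6285315, Δφ=1.2621383, Δλ=-1.4044193 rad; a=sin²(Δφ/2)+cosφ1·cosφ2·sin²(Δλ/2)=0.6200723143; c=2·atan2(√a, √(1-a))=1.813311164; dist=6371·c=11552.605 ≈ 11552.6 km; running total=47541.5 km
Leg 6 bearing: y=sinΔλ·cosφ2=-0.79772203, x=cosφ1·sinφ2-sinφ1·cosφ2·cosΔλ=0.55314566; θ=atan2(y, x)=-55.2623° <0 so +360° → 304.7377° ≈ 304.7°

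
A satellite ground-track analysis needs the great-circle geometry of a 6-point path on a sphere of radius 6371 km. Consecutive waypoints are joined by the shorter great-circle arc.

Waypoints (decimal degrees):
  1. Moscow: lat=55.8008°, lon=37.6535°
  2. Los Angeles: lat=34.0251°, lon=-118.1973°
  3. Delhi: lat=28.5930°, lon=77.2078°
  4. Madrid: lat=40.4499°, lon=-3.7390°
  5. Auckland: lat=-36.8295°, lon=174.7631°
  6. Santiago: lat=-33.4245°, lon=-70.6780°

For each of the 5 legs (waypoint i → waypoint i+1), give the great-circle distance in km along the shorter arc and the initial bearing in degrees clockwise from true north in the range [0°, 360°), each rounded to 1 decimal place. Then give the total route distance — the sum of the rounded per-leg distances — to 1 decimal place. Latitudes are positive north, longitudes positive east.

Leg 1: φ1=0.9739077, φ2=0.5938500, Δφ=-0.3800577, Δλ=-2.7201096 rad; a=sin²(Δφ/2)+cosφ1·cosφ2·sin²(Δλ/2)=0.4811348546; c=2·atan2(√a, √(1-a))=1.533057078; dist=6371·c=9767.107 ≈ 9767.1 km; running total=9767.1 km
Leg 1 bearing: y=sinΔλ·cosφ2=-0.33907076, x=cosφ1·sinφ2-sinφ1·cosφ2·cosΔλ=0.94000396; θ=atan2(y, x)=-19.8350° <0 so +360° → 340.1650° ≈ 340.2°
Leg 2: φ1=0.5938500, φ2=0.4990420, Δφ=-0.0948080, Δλ=3.4104624 rad; a=sin²(Δφ/2)+cosφ1·cosφ2·sin²(Δλ/2)=0.7168869044; c=2·atan2(√a, √(1-a))=2.019473267; dist=6371·c=12866.064 ≈ 12866.1 km; running total=22633.2 km
Leg 2 bearing: y=sinΔλ·cosφ2=-0.23324463, x=cosφ1·sinφ2-sinφ1·cosφ2·cosΔλ=0.87030870; θ=atan2(y, x)=-15.0028° <0 so +360° → 344.9972° ≈ 345.0°
Leg 3: φ1=0.4990420, φ2=0.7059839, Δφ=0.2069419, Δλ=-1.4127882 rad; a=sin²(Δφ/2)+cosφ1·cosφ2·sin²(Δλ/2)=0.2921827722; c=2·atan2(√a, √(1-a))=1.142156072; dist=6371·c=7276.676 ≈ 7276.7 km; running total=29909.9 km
Leg 3 bearing: y=sinΔλ·cosφ2=-0.75149385, x=cosφ1·sinφ2-sinφ1·cosφ2·cosΔλ=0.51235240; θ=atan2(y, x)=-55.7147° <0 so +360° → 304.2853° ≈ 304.3°
Leg 4: φ1=0.7059839, φ2=-0.6427960, Δφ=-1.3487800, Δλ=3.1154494 rad; a=sin²(Δφ/2)+cosφ1·cosφ2·sin²(Δλ/2)=0.9988980846; c=2·atan2(√a, √(1-a))=3.075190233; dist=6371·c=19592.037 ≈ 19592.0 km; running total=49501.9 km
Leg 4 bearing: y=sinΔλ·cosφ2=0.02092330, x=cosφ1·sinφ2-sinφ1·cosφ2·cosΔλ=0.06296841; θ=atan2(y, x)=18.3807° ≈ 18.4°
Leg 5: φ1=-0.6427960, φ2=-0.5833676, Δφ=0.0594285, Δλ=-4.2837553 rad; a=sin²(Δφ/2)+cosφ1·cosφ2·sin²(Δλ/2)=0.4737328976; c=2·atan2(√a, √(1-a))=1.518237928; dist=6371·c=9672.694 ≈ 9672.7 km; running total=59174.6 km
Leg 5 bearing: y=sinΔλ·cosφ2=0.75910876, x=cosφ1·sinφ2-sinφ1·cosφ2·cosΔλ=-0.64884054; θ=atan2(y, x)=130.5218° ≈ 130.5°

Leg 1: dist=9767.1 km, bearing=340.2°
Leg 2: dist=12866.1 km, bearing=345.0°
Leg 3: dist=7276.7 km, bearing=304.3°
Leg 4: dist=19592.0 km, bearing=18.4°
Leg 5: dist=9672.7 km, bearing=130.5°
Total: 59174.6 km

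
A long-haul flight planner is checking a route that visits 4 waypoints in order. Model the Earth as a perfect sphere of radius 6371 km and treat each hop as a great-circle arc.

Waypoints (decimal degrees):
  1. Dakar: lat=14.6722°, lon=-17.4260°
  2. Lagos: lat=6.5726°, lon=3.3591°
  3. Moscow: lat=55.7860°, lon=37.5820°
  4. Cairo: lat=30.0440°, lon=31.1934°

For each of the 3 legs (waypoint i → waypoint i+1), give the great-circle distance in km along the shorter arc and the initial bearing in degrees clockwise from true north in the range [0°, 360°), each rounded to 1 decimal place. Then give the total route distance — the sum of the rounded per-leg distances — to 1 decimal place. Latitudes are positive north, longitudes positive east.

Leg 1: dist=2441.3 km, bearing=109.5°
Leg 2: dist=6247.4 km, bearing=22.4°
Leg 3: dist=2906.4 km, bearing=192.6°
Total: 11595.1 km

Leg 1: φ1=0.2560782, φ2=0.1147135, Δφ=-0.1413647, Δλ=0.3627684 rad; a=sin²(Δφ/2)+cosφ1·cosφ2·sin²(Δλ/2)=0.0362606484; c=2·atan2(√a, √(1-a))=0.383184578; dist=6371·c=2441.269 ≈ 2441.3 km; running total=2441.3 km
Leg 1 bearing: y=sinΔλ·cosφ2=0.35253154, x=cosφ1·sinφ2-sinφ1·cosφ2·cosΔλ=-0.12451813; θ=atan2(y, x)=109.4538° ≈ 109.5°
Leg 2: φ1=0.1147135, φ2=0.9736494, Δφ=0.8589359, Δλ=0.5973023 rad; a=sin²(Δφ/2)+cosφ1·cosφ2·sin²(Δλ/2)=0.2217365132; c=2·atan2(√a, √(1-a))=0.980596599; dist=6371·c=6247.381 ≈ 6247.4 km; running total=8688.7 km
Leg 2 bearing: y=sinΔλ·cosφ2=0.31623716, x=cosφ1·sinφ2-sinφ1·cosφ2·cosΔλ=0.76829147; θ=atan2(y, x)=22.3726° ≈ 22.4°
Leg 3: φ1=0.9736494, φ2=0.5243667, Δφ=-0.4492827, Δλ=-0.1115021 rad; a=sin²(Δφ/2)+cosφ1·cosφ2·sin²(Δλ/2)=0.0511318555; c=2·atan2(√a, √(1-a))=0.456192595; dist=6371·c=2906.403 ≈ 2906.4 km; running total=11595.1 km
Leg 3 bearing: y=sinΔλ·cosφ2=-0.09632093, x=cosφ1·sinφ2-sinφ1·cosφ2·cosΔλ=-0.42987421; θ=atan2(y, x)=-167.3705° <0 so +360° → 192.6295° ≈ 192.6°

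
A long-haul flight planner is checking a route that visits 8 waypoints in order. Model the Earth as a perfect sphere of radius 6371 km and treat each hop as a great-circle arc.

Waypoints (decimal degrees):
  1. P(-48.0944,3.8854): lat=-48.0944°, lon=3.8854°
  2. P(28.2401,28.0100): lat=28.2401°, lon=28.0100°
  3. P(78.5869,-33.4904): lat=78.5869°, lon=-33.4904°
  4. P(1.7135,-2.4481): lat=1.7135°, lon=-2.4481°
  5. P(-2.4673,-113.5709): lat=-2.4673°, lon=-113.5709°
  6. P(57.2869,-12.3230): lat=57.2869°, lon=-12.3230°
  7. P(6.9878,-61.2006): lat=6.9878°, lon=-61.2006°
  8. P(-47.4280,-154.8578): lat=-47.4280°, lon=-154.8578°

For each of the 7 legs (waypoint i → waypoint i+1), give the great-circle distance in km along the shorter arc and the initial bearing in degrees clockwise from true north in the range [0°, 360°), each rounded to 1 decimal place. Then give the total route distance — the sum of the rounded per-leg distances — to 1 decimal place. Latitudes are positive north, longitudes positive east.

Leg 1: φ1=-0.8394056, φ2=0.4928827, Δφ=1.3322884, Δλ=0.4210537 rad; a=sin²(Δφ/2)+cosφ1·cosφ2·sin²(Δλ/2)=0.4075695112; c=2·atan2(√a, √(1-a))=1.384865927; dist=6371·c=8822.981 ≈ 8823.0 km; running total=8823.0 km
Leg 1 bearing: y=sinΔλ·cosφ2=0.36007315, x=cosφ1·sinφ2-sinφ1·cosφ2·cosΔλ=0.91442536; θ=atan2(y, x)=21.4930° ≈ 21.5°
Leg 2: φ1=0.4928827, φ2=1.3716002, Δφ=0.8787174, Δλ=-1.0733845 rad; a=sin²(Δφ/2)+cosφ1·cosφ2·sin²(Δλ/2)=0.2265039282; c=2·atan2(√a, √(1-a))=0.992029349; dist=6371·c=6320.219 ≈ 6320.2 km; running total=15143.2 km
Leg 2 bearing: y=sinΔλ·cosφ2=-0.17390227, x=cosφ1·sinφ2-sinφ1·cosφ2·cosΔλ=0.81887581; θ=atan2(y, x)=-11.9896° <0 so +360° → 348.0104° ≈ 348.0°
Leg 3: φ1=1.3716002, φ2=0.0299062, Δφ=-1.3416939, Δλ=0.5417903 rad; a=sin²(Δφ/2)+cosφ1·cosφ2·sin²(Δλ/2)=0.4006115506; c=2·atan2(√a, √(1-a))=1.370686570; dist=6371·c=8732.644 ≈ 8732.6 km; running total=23875.8 km
Leg 3 bearing: y=sinΔλ·cosφ2=0.51544017, x=cosφ1·sinφ2-sinφ1·cosφ2·cosΔλ=-0.83355214; θ=atan2(y, x)=148.2688° ≈ 148.3°
Leg 4: φ1=0.0299062, φ2=-0.0430625, Δφ=-0.0729687, Δλ=-1.9394587 rad; a=sin²(Δφ/2)+cosφ1·cosφ2·sin²(Δλ/2)=0.6805801058; c=2·atan2(√a, √(1-a))=1.940308111; dist=6371·c=12361.703 ≈ 12361.7 km; running total=36237.5 km
Leg 4 bearing: y=sinΔλ·cosφ2=-0.93194545, x=cosφ1·sinφ2-sinφ1·cosφ2·cosΔλ=-0.03226430; θ=atan2(y, x)=-91.9828° <0 so +360° → 268.0172° ≈ 268.0°
Leg 5: φ1=-0.0430625, φ2=0.9998450, Δφ=1.0429075, Δλ=1.7671092 rad; a=sin²(Δφ/2)+cosφ1·cosφ2·sin²(Δλ/2)=0.5707685442; c=2·atan2(√a, √(1-a))=1.712810290; dist=6371·c=10912.314 ≈ 10912.3 km; running total=47149.8 km
Leg 5 bearing: y=sinΔλ·cosφ2=0.53005231, x=cosφ1·sinφ2-sinφ1·cosφ2·cosΔλ=0.83606926; θ=atan2(y, x)=32.3739° ≈ 32.4°
Leg 6: φ1=0.9998450, φ2=0.1219601, Δφ=-0.8778849, Δλ=-0.8530751 rad; a=sin²(Δφ/2)+cosφ1·cosφ2·sin²(Δλ/2)=0.2724261592; c=2·atan2(√a, √(1-a))=1.098258263; dist=6371·c=6997.003 ≈ 6997.0 km; running total=54146.8 km
Leg 6 bearing: y=sinΔλ·cosφ2=-0.74771083, x=cosφ1·sinφ2-sinφ1·cosφ2·cosΔλ=-0.48349674; θ=atan2(y, x)=-122.8882° <0 so +360° → 237.1118° ≈ 237.1°
Leg 7: φ1=0.1219601, φ2=-0.8277748, Δφ=-0.9497349, Δλ=-1.6346265 rad; a=sin²(Δφ/2)+cosφ1·cosφ2·sin²(Δλ/2)=0.5662123132; c=2·atan2(√a, √(1-a))=1.703611079; dist=6371·c=10853.706 ≈ 10853.7 km; running total=65000.5 km
Leg 7 bearing: y=sinΔλ·cosφ2=-0.67513847, x=cosφ1·sinφ2-sinφ1·cosφ2·cosΔλ=-0.72570777; θ=atan2(y, x)=-137.0674° <0 so +360° → 222.9326° ≈ 222.9°

Leg 1: dist=8823.0 km, bearing=21.5°
Leg 2: dist=6320.2 km, bearing=348.0°
Leg 3: dist=8732.6 km, bearing=148.3°
Leg 4: dist=12361.7 km, bearing=268.0°
Leg 5: dist=10912.3 km, bearing=32.4°
Leg 6: dist=6997.0 km, bearing=237.1°
Leg 7: dist=10853.7 km, bearing=222.9°
Total: 65000.5 km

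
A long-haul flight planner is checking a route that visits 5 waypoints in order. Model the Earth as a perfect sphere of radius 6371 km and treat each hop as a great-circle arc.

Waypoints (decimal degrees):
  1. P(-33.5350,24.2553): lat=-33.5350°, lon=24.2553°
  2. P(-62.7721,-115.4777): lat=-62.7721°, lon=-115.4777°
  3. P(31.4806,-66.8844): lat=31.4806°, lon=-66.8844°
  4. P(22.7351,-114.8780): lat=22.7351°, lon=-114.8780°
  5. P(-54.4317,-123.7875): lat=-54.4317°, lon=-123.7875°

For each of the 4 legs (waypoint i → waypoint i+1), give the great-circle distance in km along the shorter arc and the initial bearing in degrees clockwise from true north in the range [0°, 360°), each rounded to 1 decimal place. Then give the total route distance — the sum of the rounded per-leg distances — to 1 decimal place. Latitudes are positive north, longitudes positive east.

Leg 1: dist=8723.2 km, bearing=197.6°
Leg 2: dist=11331.2 km, bearing=40.8°
Leg 3: dist=4810.8 km, bearing=270.6°
Leg 4: dist=8622.8 km, bearing=185.3°
Total: 33488.0 km

Leg 1: φ1=-0.5852962, φ2=-1.0955798, Δφ=-0.5102837, Δλ=-2.4388009 rad; a=sin²(Δφ/2)+cosφ1·cosφ2·sin²(Δλ/2)=0.3998861764; c=2·atan2(√a, √(1-a))=1.369206059; dist=6371·c=8723.212 ≈ 8723.2 km; running total=8723.2 km
Leg 1 bearing: y=sinΔλ·cosφ2=-0.29572533, x=cosφ1·sinφ2-sinφ1·cosφ2·cosΔλ=-0.93405322; θ=atan2(y, x)=-162.4320° <0 so +360° → 197.5680° ≈ 197.6°
Leg 2: φ1=-1.0955798, φ2=0.5494401, Δφ=1.6450199, Δλ=0.8481131 rad; a=sin²(Δφ/2)+cosφ1·cosφ2·sin²(Δλ/2)=0.6031370264; c=2·atan2(√a, √(1-a))=1.778561910; dist=6371·c=11331.218 ≈ 11331.2 km; running total=20054.4 km
Leg 2 bearing: y=sinΔλ·cosφ2=0.63964154, x=cosφ1·sinφ2-sinφ1·cosφ2·cosΔλ=0.74047938; θ=atan2(y, x)=40.8211° ≈ 40.8°
Leg 3: φ1=0.5494401, φ2=0.3968024, Δφ=-0.1526378, Δλ=-0.8376463 rad; a=sin²(Δφ/2)+cosφ1·cosφ2·sin²(Δλ/2)=0.1359040220; c=2·atan2(√a, √(1-a))=0.755116130; dist=6371·c=4810.845 ≈ 4810.8 km; running total=24865.2 km
Leg 3 bearing: y=sinΔλ·cosφ2=-0.68533465, x=cosφ1·sinφ2-sinφ1·cosφ2·cosΔλ=0.00727251; θ=atan2(y, x)=-89.3920° <0 so +360° → 270.6080° ≈ 270.6°
Leg 4: φ1=0.3968024, φ2=-0.9500124, Δφ=-1.3468147, Δλ=-0.1555001 rad; a=sin²(Δφ/2)+cosφ1·cosφ2·sin²(Δλ/2)=0.3921797625; c=2·atan2(√a, √(1-a))=1.353448638; dist=6371·c=8622.821 ≈ 8622.8 km; running total=33488.0 km
Leg 4 bearing: y=sinΔλ·cosφ2=-0.09008614, x=cosφ1·sinφ2-sinφ1·cosφ2·cosΔλ=-0.97230842; θ=atan2(y, x)=-174.7066° <0 so +360° → 185.2934° ≈ 185.3°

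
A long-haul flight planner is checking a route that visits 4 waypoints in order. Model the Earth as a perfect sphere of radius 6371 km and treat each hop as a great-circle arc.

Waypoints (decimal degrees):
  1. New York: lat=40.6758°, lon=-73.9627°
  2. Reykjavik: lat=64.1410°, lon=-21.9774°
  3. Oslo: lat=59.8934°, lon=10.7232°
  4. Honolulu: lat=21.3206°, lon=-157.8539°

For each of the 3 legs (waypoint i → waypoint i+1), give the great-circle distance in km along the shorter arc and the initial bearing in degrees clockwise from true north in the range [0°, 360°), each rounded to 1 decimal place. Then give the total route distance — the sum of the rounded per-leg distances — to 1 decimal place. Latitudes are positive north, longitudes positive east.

Leg 1: dist=4202.3 km, bearing=34.1°
Leg 2: dist=1748.4 km, bearing=90.5°
Leg 3: dist=10924.9 km, bearing=349.3°
Total: 16875.6 km

Leg 1: φ1=0.7099266, φ2=1.1194716, Δφ=0.4095450, Δλ=0.9073146 rad; a=sin²(Δφ/2)+cosφ1·cosφ2·sin²(Δλ/2)=0.1048825017; c=2·atan2(√a, √(1-a))=0.659603947; dist=6371·c=4202.337 ≈ 4202.3 km; running total=4202.3 km
Leg 1 bearing: y=sinΔλ·cosφ2=0.34362826, x=cosφ1·sinφ2-sinφ1·cosφ2·cosΔλ=0.50739360; θ=atan2(y, x)=34.1075° ≈ 34.1°
Leg 2: φ1=1.1194716, φ2=1.0453370, Δφ=-0.0741346, Δλ=0.5707331 rad; a=sin²(Δφ/2)+cosφ1·cosφ2·sin²(Δλ/2)=0.0187112187; c=2·atan2(√a, √(1-a))=0.274438341; dist=6371·c=1748.447 ≈ 1748.4 km; running total=5950.7 km
Leg 2 bearing: y=sinΔλ·cosφ2=0.27099458, x=cosφ1·sinφ2-sinφ1·cosφ2·cosΔλ=-0.00252463; θ=atan2(y, x)=90.5338° ≈ 90.5°
Leg 3: φ1=1.0453370, φ2=0.3721147, Δφ=-0.6732224, Δλ=-2.9422254 rad; a=sin²(Δφ/2)+cosφ1·cosφ2·sin²(Δλ/2)=0.5717442579; c=2·atan2(√a, √(1-a))=1.714781841; dist=6371·c=10924.875 ≈ 10924.9 km; running total=16875.6 km
Leg 3 bearing: y=sinΔλ·cosφ2=-0.18449475, x=cosφ1·sinφ2-sinφ1·cosφ2·cosΔλ=0.97230280; θ=atan2(y, x)=-10.7442° <0 so +360° → 349.2558° ≈ 349.3°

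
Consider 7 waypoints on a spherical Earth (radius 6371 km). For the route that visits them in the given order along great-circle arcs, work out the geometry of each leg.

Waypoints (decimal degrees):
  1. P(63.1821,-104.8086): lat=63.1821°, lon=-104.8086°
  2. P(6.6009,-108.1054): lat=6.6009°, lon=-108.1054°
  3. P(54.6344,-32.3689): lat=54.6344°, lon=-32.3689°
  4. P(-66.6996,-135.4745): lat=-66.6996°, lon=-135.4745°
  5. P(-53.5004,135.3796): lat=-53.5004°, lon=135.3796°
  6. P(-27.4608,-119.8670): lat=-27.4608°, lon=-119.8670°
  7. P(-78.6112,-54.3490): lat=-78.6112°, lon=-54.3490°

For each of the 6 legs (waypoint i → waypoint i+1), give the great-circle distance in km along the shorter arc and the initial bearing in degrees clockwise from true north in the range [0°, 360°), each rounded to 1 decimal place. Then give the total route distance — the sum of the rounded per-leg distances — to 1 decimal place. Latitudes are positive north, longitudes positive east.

Leg 1: φ1=1.1027357, φ2=0.1152074, Δφ=-0.9875282, Δλ=-0.0575400 rad; a=sin²(Δφ/2)+cosφ1·cosφ2·sin²(Δλ/2)=0.2249935292; c=2·atan2(√a, √(1-a))=0.988416593; dist=6371·c=6297.202 ≈ 6297.2 km; running total=6297.2 km
Leg 1 bearing: y=sinΔλ·cosφ2=-0.05712704, x=cosφ1·sinφ2-sinφ1·cosφ2·cosΔλ=-0.83320001; θ=atan2(y, x)=-176.0777° <0 so +360° → 183.9223° ≈ 183.9°
Leg 2: φ1=0.1152074, φ2=0.9535502, Δφ=0.8383427, Δλ=1.3218513 rad; a=sin²(Δφ/2)+cosφ1·cosφ2·sin²(Δλ/2)=0.3823002633; c=2·atan2(√a, √(1-a))=1.333166755; dist=6371·c=8493.605 ≈ 8493.6 km; running total=14790.8 km
Leg 2 bearing: y=sinΔλ·cosφ2=0.56094919, x=cosφ1·sinφ2-sinφ1·cosφ2·cosΔλ=0.79367694; θ=atan2(y, x)=35.2516° ≈ 35.3°
Leg 3: φ1=0.9535502, φ2=-1.1641276, Δφ=-2.1176778, Δλ=-1.7995322 rad; a=sin²(Δφ/2)+cosφ1·cosφ2·sin²(Δλ/2)=0.9004400261; c=2·atan2(√a, √(1-a))=2.499559736; dist=6371·c=15924.695 ≈ 15924.7 km; running total=30715.5 km
Leg 3 bearing: y=sinΔλ·cosφ2=-0.38524929, x=cosφ1·sinφ2-sinφ1·cosφ2·cosΔλ=-0.45844751; θ=atan2(y, x)=-139.9585° <0 so +360° → 220.0415° ≈ 220.0°
Leg 4: φ1=-1.1641276, φ2=-0.9337581, Δφ=0.2303695, Δλ=4.7272958 rad; a=sin²(Δφ/2)+cosφ1·cosφ2·sin²(Δλ/2)=0.1290959048; c=2·atan2(√a, √(1-a))=0.735033646; dist=6371·c=4682.899 ≈ 4682.9 km; running total=35398.4 km
Leg 4 bearing: y=sinΔλ·cosφ2=-0.59475109, x=cosφ1·sinφ2-sinφ1·cosφ2·cosΔλ=-0.30982536; θ=atan2(y, x)=-117.5165° <0 so +360° → 242.4835° ≈ 242.5°
Leg 5: φ1=-0.9337581, φ2=-0.4792814, Δφ=0.4544768, Δλ=-4.4548936 rad; a=sin²(Δφ/2)+cosφ1·cosφ2·sin²(Δλ/2)=0.3818573315; c=2·atan2(√a, √(1-a))=1.332255177; dist=6371·c=8487.798 ≈ 8487.8 km; running total=43886.2 km
Leg 5 bearing: y=sinΔλ·cosφ2=0.85807212, x=cosφ1·sinφ2-sinφ1·cosφ2·cosΔλ=-0.45594021; θ=atan2(y, x)=117.9841° ≈ 118.0°
Leg 6: φ1=-0.4792814, φ2=-1.3720243, Δφ=-0.8927429, Δλ=1.1435048 rad; a=sin²(Δφ/2)+cosφ1·cosφ2·sin²(Δλ/2)=0.2376636499; c=2·atan2(√a, √(1-a))=1.018465728; dist=6371·c=6488.645 ≈ 6488.6 km; running total=50374.8 km
Leg 6 bearing: y=sinΔλ·cosφ2=0.17971187, x=cosφ1·sinφ2-sinφ1·cosφ2·cosΔλ=-0.83211910; θ=atan2(y, x)=167.8131° ≈ 167.8°

Leg 1: dist=6297.2 km, bearing=183.9°
Leg 2: dist=8493.6 km, bearing=35.3°
Leg 3: dist=15924.7 km, bearing=220.0°
Leg 4: dist=4682.9 km, bearing=242.5°
Leg 5: dist=8487.8 km, bearing=118.0°
Leg 6: dist=6488.6 km, bearing=167.8°
Total: 50374.8 km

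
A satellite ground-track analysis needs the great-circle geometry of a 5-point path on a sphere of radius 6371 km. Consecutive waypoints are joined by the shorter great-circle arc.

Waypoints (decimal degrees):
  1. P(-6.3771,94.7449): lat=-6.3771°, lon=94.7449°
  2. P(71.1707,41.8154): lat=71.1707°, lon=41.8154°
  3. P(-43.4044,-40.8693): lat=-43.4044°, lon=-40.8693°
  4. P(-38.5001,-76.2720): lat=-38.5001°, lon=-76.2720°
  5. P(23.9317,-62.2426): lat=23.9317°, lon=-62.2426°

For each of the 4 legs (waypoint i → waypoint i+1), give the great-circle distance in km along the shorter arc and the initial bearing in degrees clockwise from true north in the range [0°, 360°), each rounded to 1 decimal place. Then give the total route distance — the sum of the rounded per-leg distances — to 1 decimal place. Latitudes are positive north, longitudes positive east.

Leg 1: dist=9444.8 km, bearing=345.0°
Leg 2: dist=14272.3 km, bearing=246.8°
Leg 3: dist=2999.4 km, bearing=268.2°
Leg 4: dist=7094.5 km, bearing=14.3°
Total: 33811.0 km

Leg 1: φ1=-0.1113014, φ2=1.2421630, Δφ=1.3534644, Δλ=-0.9237940 rad; a=sin²(Δφ/2)+cosφ1·cosφ2·sin²(Δλ/2)=0.4558894038; c=2·atan2(√a, √(1-a))=1.482460294; dist=6371·c=9444.755 ≈ 9444.8 km; running total=9444.8 km
Leg 1 bearing: y=sinΔλ·cosφ2=-0.25752022, x=cosφ1·sinφ2-sinφ1·cosφ2·cosΔλ=0.96223716; θ=atan2(y, x)=-14.9828° <0 so +360° → 345.0172° ≈ 345.0°
Leg 2: φ1=1.2421630, φ2=-0.7575497, Δφ=-1.9997127, Δλ=-1.4431203 rad; a=sin²(Δφ/2)+cosφ1·cosφ2·sin²(Δλ/2)=0.8102567766; c=2·atan2(√a, √(1-a))=2.240193739; dist=6371·c=14272.274 ≈ 14272.3 km; running total=23717.1 km
Leg 2 bearing: y=sinΔλ·cosφ2=-0.72060836, x=cosφ1·sinφ2-sinφ1·cosφ2·cosΔλ=-0.30933238; θ=atan2(y, x)=-113.2322° <0 so +360° → 246.7678° ≈ 246.8°
Leg 3: φ1=-0.7575497, φ2=-0.6719535, Δφ=0.0855962, Δλ=-0.6178937 rad; a=sin²(Δφ/2)+cosφ1·cosφ2·sin²(Δλ/2)=0.0543957473; c=2·atan2(√a, √(1-a))=0.470793802; dist=6371·c=2999.427 ≈ 2999.4 km; running total=26716.5 km
Leg 3 bearing: y=sinΔλ·cosφ2=-0.45337960, x=cosφ1·sinφ2-sinφ1·cosφ2·cosΔλ=-0.01394045; θ=atan2(y, x)=-91.7612° <0 so +360° → 268.2388° ≈ 268.2°
Leg 4: φ1=-0.6719535, φ2=0.4176870, Δφ=1.0896405, Δλ=0.2448592 rad; a=sin²(Δφ/2)+cosφ1·cosφ2·sin²(Δλ/2)=0.2792665117; c=2·atan2(√a, √(1-a))=1.113563390; dist=6371·c=7094.512 ≈ 7094.5 km; running total=33811.0 km
Leg 4 bearing: y=sinΔλ·cosφ2=0.22157884, x=cosφ1·sinφ2-sinφ1·cosφ2·cosΔλ=0.86948820; θ=atan2(y, x)=14.2968° ≈ 14.3°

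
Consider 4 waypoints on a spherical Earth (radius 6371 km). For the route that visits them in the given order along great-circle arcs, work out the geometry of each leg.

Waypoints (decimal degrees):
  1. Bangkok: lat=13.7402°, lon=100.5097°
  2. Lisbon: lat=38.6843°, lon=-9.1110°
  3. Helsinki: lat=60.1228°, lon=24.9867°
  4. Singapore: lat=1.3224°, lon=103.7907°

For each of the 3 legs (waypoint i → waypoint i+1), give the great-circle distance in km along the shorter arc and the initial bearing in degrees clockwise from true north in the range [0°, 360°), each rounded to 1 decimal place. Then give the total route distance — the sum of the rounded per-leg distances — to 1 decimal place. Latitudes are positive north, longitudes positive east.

Leg 1: dist=10685.2 km, bearing=312.3°
Leg 2: dist=3362.1 km, bearing=33.7°
Leg 3: dist=9262.3 km, bearing=99.1°
Total: 23309.6 km

Leg 1: φ1=0.2398117, φ2=0.6751684, Δφ=0.4353567, Δλ=-1.9132421 rad; a=sin²(Δφ/2)+cosφ1·cosφ2·sin²(Δλ/2)=0.5530809462; c=2·atan2(√a, √(1-a))=1.677158651; dist=6371·c=10685.178 ≈ 10685.2 km; running total=10685.2 km
Leg 1 bearing: y=sinΔλ·cosφ2=-0.73527700, x=cosφ1·sinφ2-sinφ1·cosφ2·cosΔλ=0.66940076; θ=atan2(y, x)=-47.6851° <0 so +360° → 312.3149° ≈ 312.3°
Leg 2: φ1=0.6751684, φ2=1.0493408, Δφ=0.3741724, Δλ=0.5951171 rad; a=sin²(Δφ/2)+cosφ1·cosφ2·sin²(Δλ/2)=0.0680198725; c=2·atan2(√a, √(1-a))=0.527714416; dist=6371·c=3362.069 ≈ 3362.1 km; running total=14047.3 km
Leg 2 bearing: y=sinΔλ·cosφ2=0.27926168, x=cosφ1·sinφ2-sinφ1·cosφ2·cosΔλ=0.41902934; θ=atan2(y, x)=33.6814° ≈ 33.7°
Leg 3: φ1=1.0493408, φ2=0.0230802, Δφ=-1.0262606, Δλ=1.3753893 rad; a=sin²(Δφ/2)+cosφ1·cosφ2·sin²(Δλ/2)=0.4416462327; c=2·atan2(√a, √(1-a))=1.453822216; dist=6371·c=9262.301 ≈ 9262.3 km; running total=23309.6 km
Leg 3 bearing: y=sinΔλ·cosφ2=0.98070745, x=cosφ1·sinφ2-sinφ1·cosφ2·cosΔλ=-0.15681919; θ=atan2(y, x)=99.0849° ≈ 99.1°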